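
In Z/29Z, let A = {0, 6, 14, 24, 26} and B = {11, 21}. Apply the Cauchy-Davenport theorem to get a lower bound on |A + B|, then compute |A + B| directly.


Cauchy-Davenport: |A + B| ≥ min(p, |A| + |B| - 1) for A, B nonempty in Z/pZ.
|A| = 5, |B| = 2, p = 29.
CD lower bound = min(29, 5 + 2 - 1) = min(29, 6) = 6.
Compute A + B mod 29 directly:
a = 0: 0+11=11, 0+21=21
a = 6: 6+11=17, 6+21=27
a = 14: 14+11=25, 14+21=6
a = 24: 24+11=6, 24+21=16
a = 26: 26+11=8, 26+21=18
A + B = {6, 8, 11, 16, 17, 18, 21, 25, 27}, so |A + B| = 9.
Verify: 9 ≥ 6? Yes ✓.

CD lower bound = 6, actual |A + B| = 9.


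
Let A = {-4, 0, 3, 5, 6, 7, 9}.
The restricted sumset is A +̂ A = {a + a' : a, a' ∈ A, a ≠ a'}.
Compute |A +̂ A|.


Restricted sumset: A +̂ A = {a + a' : a ∈ A, a' ∈ A, a ≠ a'}.
Equivalently, take A + A and drop any sum 2a that is achievable ONLY as a + a for a ∈ A (i.e. sums representable only with equal summands).
Enumerate pairs (a, a') with a < a' (symmetric, so each unordered pair gives one sum; this covers all a ≠ a'):
  -4 + 0 = -4
  -4 + 3 = -1
  -4 + 5 = 1
  -4 + 6 = 2
  -4 + 7 = 3
  -4 + 9 = 5
  0 + 3 = 3
  0 + 5 = 5
  0 + 6 = 6
  0 + 7 = 7
  0 + 9 = 9
  3 + 5 = 8
  3 + 6 = 9
  3 + 7 = 10
  3 + 9 = 12
  5 + 6 = 11
  5 + 7 = 12
  5 + 9 = 14
  6 + 7 = 13
  6 + 9 = 15
  7 + 9 = 16
Collected distinct sums: {-4, -1, 1, 2, 3, 5, 6, 7, 8, 9, 10, 11, 12, 13, 14, 15, 16}
|A +̂ A| = 17
(Reference bound: |A +̂ A| ≥ 2|A| - 3 for |A| ≥ 2, with |A| = 7 giving ≥ 11.)

|A +̂ A| = 17


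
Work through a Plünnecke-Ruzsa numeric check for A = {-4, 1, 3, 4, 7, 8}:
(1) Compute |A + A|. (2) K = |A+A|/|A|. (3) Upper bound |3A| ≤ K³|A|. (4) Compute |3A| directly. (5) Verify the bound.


|A| = 6.
Step 1: Compute A + A by enumerating all 36 pairs.
A + A = {-8, -3, -1, 0, 2, 3, 4, 5, 6, 7, 8, 9, 10, 11, 12, 14, 15, 16}, so |A + A| = 18.
Step 2: Doubling constant K = |A + A|/|A| = 18/6 = 18/6 ≈ 3.0000.
Step 3: Plünnecke-Ruzsa gives |3A| ≤ K³·|A| = (3.0000)³ · 6 ≈ 162.0000.
Step 4: Compute 3A = A + A + A directly by enumerating all triples (a,b,c) ∈ A³; |3A| = 31.
Step 5: Check 31 ≤ 162.0000? Yes ✓.

K = 18/6, Plünnecke-Ruzsa bound K³|A| ≈ 162.0000, |3A| = 31, inequality holds.


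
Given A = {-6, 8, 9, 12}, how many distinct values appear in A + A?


A + A = {a + a' : a, a' ∈ A}; |A| = 4.
General bounds: 2|A| - 1 ≤ |A + A| ≤ |A|(|A|+1)/2, i.e. 7 ≤ |A + A| ≤ 10.
Lower bound 2|A|-1 is attained iff A is an arithmetic progression.
Enumerate sums a + a' for a ≤ a' (symmetric, so this suffices):
a = -6: -6+-6=-12, -6+8=2, -6+9=3, -6+12=6
a = 8: 8+8=16, 8+9=17, 8+12=20
a = 9: 9+9=18, 9+12=21
a = 12: 12+12=24
Distinct sums: {-12, 2, 3, 6, 16, 17, 18, 20, 21, 24}
|A + A| = 10

|A + A| = 10


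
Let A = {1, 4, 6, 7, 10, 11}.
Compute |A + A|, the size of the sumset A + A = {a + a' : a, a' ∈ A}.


A + A = {a + a' : a, a' ∈ A}; |A| = 6.
General bounds: 2|A| - 1 ≤ |A + A| ≤ |A|(|A|+1)/2, i.e. 11 ≤ |A + A| ≤ 21.
Lower bound 2|A|-1 is attained iff A is an arithmetic progression.
Enumerate sums a + a' for a ≤ a' (symmetric, so this suffices):
a = 1: 1+1=2, 1+4=5, 1+6=7, 1+7=8, 1+10=11, 1+11=12
a = 4: 4+4=8, 4+6=10, 4+7=11, 4+10=14, 4+11=15
a = 6: 6+6=12, 6+7=13, 6+10=16, 6+11=17
a = 7: 7+7=14, 7+10=17, 7+11=18
a = 10: 10+10=20, 10+11=21
a = 11: 11+11=22
Distinct sums: {2, 5, 7, 8, 10, 11, 12, 13, 14, 15, 16, 17, 18, 20, 21, 22}
|A + A| = 16

|A + A| = 16


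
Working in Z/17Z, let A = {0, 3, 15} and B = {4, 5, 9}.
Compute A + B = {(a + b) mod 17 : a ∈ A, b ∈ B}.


Work in Z/17Z: reduce every sum a + b modulo 17.
Enumerate all 9 pairs:
a = 0: 0+4=4, 0+5=5, 0+9=9
a = 3: 3+4=7, 3+5=8, 3+9=12
a = 15: 15+4=2, 15+5=3, 15+9=7
Distinct residues collected: {2, 3, 4, 5, 7, 8, 9, 12}
|A + B| = 8 (out of 17 total residues).

A + B = {2, 3, 4, 5, 7, 8, 9, 12}


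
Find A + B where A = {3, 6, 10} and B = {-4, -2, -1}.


A + B = {a + b : a ∈ A, b ∈ B}.
Enumerate all |A|·|B| = 3·3 = 9 pairs (a, b) and collect distinct sums.
a = 3: 3+-4=-1, 3+-2=1, 3+-1=2
a = 6: 6+-4=2, 6+-2=4, 6+-1=5
a = 10: 10+-4=6, 10+-2=8, 10+-1=9
Collecting distinct sums: A + B = {-1, 1, 2, 4, 5, 6, 8, 9}
|A + B| = 8

A + B = {-1, 1, 2, 4, 5, 6, 8, 9}


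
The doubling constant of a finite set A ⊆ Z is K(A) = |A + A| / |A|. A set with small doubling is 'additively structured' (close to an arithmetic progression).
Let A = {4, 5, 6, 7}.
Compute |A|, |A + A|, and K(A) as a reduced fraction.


|A| = 4.
Compute A + A by enumerating all 16 pairs.
A + A = {8, 9, 10, 11, 12, 13, 14}, so |A + A| = 7.
K = |A + A| / |A| = 7/4 (already in lowest terms) ≈ 1.7500.
Reference: AP of size 4 gives K = 7/4 ≈ 1.7500; a fully generic set of size 4 gives K ≈ 2.5000.

|A| = 4, |A + A| = 7, K = 7/4.


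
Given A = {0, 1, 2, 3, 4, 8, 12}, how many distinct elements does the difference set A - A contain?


A - A = {a - a' : a, a' ∈ A}; |A| = 7.
Bounds: 2|A|-1 ≤ |A - A| ≤ |A|² - |A| + 1, i.e. 13 ≤ |A - A| ≤ 43.
Note: 0 ∈ A - A always (from a - a). The set is symmetric: if d ∈ A - A then -d ∈ A - A.
Enumerate nonzero differences d = a - a' with a > a' (then include -d):
Positive differences: {1, 2, 3, 4, 5, 6, 7, 8, 9, 10, 11, 12}
Full difference set: {0} ∪ (positive diffs) ∪ (negative diffs).
|A - A| = 1 + 2·12 = 25 (matches direct enumeration: 25).

|A - A| = 25


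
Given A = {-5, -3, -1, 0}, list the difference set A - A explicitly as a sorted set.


A - A = {a - a' : a, a' ∈ A}.
Compute a - a' for each ordered pair (a, a'):
a = -5: -5--5=0, -5--3=-2, -5--1=-4, -5-0=-5
a = -3: -3--5=2, -3--3=0, -3--1=-2, -3-0=-3
a = -1: -1--5=4, -1--3=2, -1--1=0, -1-0=-1
a = 0: 0--5=5, 0--3=3, 0--1=1, 0-0=0
Collecting distinct values (and noting 0 appears from a-a):
A - A = {-5, -4, -3, -2, -1, 0, 1, 2, 3, 4, 5}
|A - A| = 11

A - A = {-5, -4, -3, -2, -1, 0, 1, 2, 3, 4, 5}


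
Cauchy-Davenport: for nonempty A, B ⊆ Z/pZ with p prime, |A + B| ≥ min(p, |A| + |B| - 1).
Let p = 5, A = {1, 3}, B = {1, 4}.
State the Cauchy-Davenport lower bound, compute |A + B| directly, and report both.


Cauchy-Davenport: |A + B| ≥ min(p, |A| + |B| - 1) for A, B nonempty in Z/pZ.
|A| = 2, |B| = 2, p = 5.
CD lower bound = min(5, 2 + 2 - 1) = min(5, 3) = 3.
Compute A + B mod 5 directly:
a = 1: 1+1=2, 1+4=0
a = 3: 3+1=4, 3+4=2
A + B = {0, 2, 4}, so |A + B| = 3.
Verify: 3 ≥ 3? Yes ✓.

CD lower bound = 3, actual |A + B| = 3.


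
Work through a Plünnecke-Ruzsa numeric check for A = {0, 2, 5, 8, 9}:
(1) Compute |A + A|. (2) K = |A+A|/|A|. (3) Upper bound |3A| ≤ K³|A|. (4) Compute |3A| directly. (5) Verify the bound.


|A| = 5.
Step 1: Compute A + A by enumerating all 25 pairs.
A + A = {0, 2, 4, 5, 7, 8, 9, 10, 11, 13, 14, 16, 17, 18}, so |A + A| = 14.
Step 2: Doubling constant K = |A + A|/|A| = 14/5 = 14/5 ≈ 2.8000.
Step 3: Plünnecke-Ruzsa gives |3A| ≤ K³·|A| = (2.8000)³ · 5 ≈ 109.7600.
Step 4: Compute 3A = A + A + A directly by enumerating all triples (a,b,c) ∈ A³; |3A| = 26.
Step 5: Check 26 ≤ 109.7600? Yes ✓.

K = 14/5, Plünnecke-Ruzsa bound K³|A| ≈ 109.7600, |3A| = 26, inequality holds.


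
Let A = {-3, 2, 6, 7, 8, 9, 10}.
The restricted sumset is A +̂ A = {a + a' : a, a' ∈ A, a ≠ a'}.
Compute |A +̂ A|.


Restricted sumset: A +̂ A = {a + a' : a ∈ A, a' ∈ A, a ≠ a'}.
Equivalently, take A + A and drop any sum 2a that is achievable ONLY as a + a for a ∈ A (i.e. sums representable only with equal summands).
Enumerate pairs (a, a') with a < a' (symmetric, so each unordered pair gives one sum; this covers all a ≠ a'):
  -3 + 2 = -1
  -3 + 6 = 3
  -3 + 7 = 4
  -3 + 8 = 5
  -3 + 9 = 6
  -3 + 10 = 7
  2 + 6 = 8
  2 + 7 = 9
  2 + 8 = 10
  2 + 9 = 11
  2 + 10 = 12
  6 + 7 = 13
  6 + 8 = 14
  6 + 9 = 15
  6 + 10 = 16
  7 + 8 = 15
  7 + 9 = 16
  7 + 10 = 17
  8 + 9 = 17
  8 + 10 = 18
  9 + 10 = 19
Collected distinct sums: {-1, 3, 4, 5, 6, 7, 8, 9, 10, 11, 12, 13, 14, 15, 16, 17, 18, 19}
|A +̂ A| = 18
(Reference bound: |A +̂ A| ≥ 2|A| - 3 for |A| ≥ 2, with |A| = 7 giving ≥ 11.)

|A +̂ A| = 18


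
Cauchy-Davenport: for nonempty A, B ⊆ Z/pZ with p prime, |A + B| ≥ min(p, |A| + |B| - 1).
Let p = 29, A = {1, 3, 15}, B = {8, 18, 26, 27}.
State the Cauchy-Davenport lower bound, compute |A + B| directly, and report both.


Cauchy-Davenport: |A + B| ≥ min(p, |A| + |B| - 1) for A, B nonempty in Z/pZ.
|A| = 3, |B| = 4, p = 29.
CD lower bound = min(29, 3 + 4 - 1) = min(29, 6) = 6.
Compute A + B mod 29 directly:
a = 1: 1+8=9, 1+18=19, 1+26=27, 1+27=28
a = 3: 3+8=11, 3+18=21, 3+26=0, 3+27=1
a = 15: 15+8=23, 15+18=4, 15+26=12, 15+27=13
A + B = {0, 1, 4, 9, 11, 12, 13, 19, 21, 23, 27, 28}, so |A + B| = 12.
Verify: 12 ≥ 6? Yes ✓.

CD lower bound = 6, actual |A + B| = 12.


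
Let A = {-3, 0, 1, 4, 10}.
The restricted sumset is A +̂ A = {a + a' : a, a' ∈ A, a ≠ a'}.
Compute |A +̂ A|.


Restricted sumset: A +̂ A = {a + a' : a ∈ A, a' ∈ A, a ≠ a'}.
Equivalently, take A + A and drop any sum 2a that is achievable ONLY as a + a for a ∈ A (i.e. sums representable only with equal summands).
Enumerate pairs (a, a') with a < a' (symmetric, so each unordered pair gives one sum; this covers all a ≠ a'):
  -3 + 0 = -3
  -3 + 1 = -2
  -3 + 4 = 1
  -3 + 10 = 7
  0 + 1 = 1
  0 + 4 = 4
  0 + 10 = 10
  1 + 4 = 5
  1 + 10 = 11
  4 + 10 = 14
Collected distinct sums: {-3, -2, 1, 4, 5, 7, 10, 11, 14}
|A +̂ A| = 9
(Reference bound: |A +̂ A| ≥ 2|A| - 3 for |A| ≥ 2, with |A| = 5 giving ≥ 7.)

|A +̂ A| = 9


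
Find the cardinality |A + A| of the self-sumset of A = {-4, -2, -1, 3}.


A + A = {a + a' : a, a' ∈ A}; |A| = 4.
General bounds: 2|A| - 1 ≤ |A + A| ≤ |A|(|A|+1)/2, i.e. 7 ≤ |A + A| ≤ 10.
Lower bound 2|A|-1 is attained iff A is an arithmetic progression.
Enumerate sums a + a' for a ≤ a' (symmetric, so this suffices):
a = -4: -4+-4=-8, -4+-2=-6, -4+-1=-5, -4+3=-1
a = -2: -2+-2=-4, -2+-1=-3, -2+3=1
a = -1: -1+-1=-2, -1+3=2
a = 3: 3+3=6
Distinct sums: {-8, -6, -5, -4, -3, -2, -1, 1, 2, 6}
|A + A| = 10

|A + A| = 10


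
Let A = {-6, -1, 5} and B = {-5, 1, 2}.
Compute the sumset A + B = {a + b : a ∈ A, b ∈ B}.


A + B = {a + b : a ∈ A, b ∈ B}.
Enumerate all |A|·|B| = 3·3 = 9 pairs (a, b) and collect distinct sums.
a = -6: -6+-5=-11, -6+1=-5, -6+2=-4
a = -1: -1+-5=-6, -1+1=0, -1+2=1
a = 5: 5+-5=0, 5+1=6, 5+2=7
Collecting distinct sums: A + B = {-11, -6, -5, -4, 0, 1, 6, 7}
|A + B| = 8

A + B = {-11, -6, -5, -4, 0, 1, 6, 7}


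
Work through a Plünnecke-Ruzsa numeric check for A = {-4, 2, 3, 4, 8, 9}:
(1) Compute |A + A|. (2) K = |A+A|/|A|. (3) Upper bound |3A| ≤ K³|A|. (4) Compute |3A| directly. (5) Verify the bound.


|A| = 6.
Step 1: Compute A + A by enumerating all 36 pairs.
A + A = {-8, -2, -1, 0, 4, 5, 6, 7, 8, 10, 11, 12, 13, 16, 17, 18}, so |A + A| = 16.
Step 2: Doubling constant K = |A + A|/|A| = 16/6 = 16/6 ≈ 2.6667.
Step 3: Plünnecke-Ruzsa gives |3A| ≤ K³·|A| = (2.6667)³ · 6 ≈ 113.7778.
Step 4: Compute 3A = A + A + A directly by enumerating all triples (a,b,c) ∈ A³; |3A| = 30.
Step 5: Check 30 ≤ 113.7778? Yes ✓.

K = 16/6, Plünnecke-Ruzsa bound K³|A| ≈ 113.7778, |3A| = 30, inequality holds.


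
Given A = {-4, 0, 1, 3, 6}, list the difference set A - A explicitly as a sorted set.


A - A = {a - a' : a, a' ∈ A}.
Compute a - a' for each ordered pair (a, a'):
a = -4: -4--4=0, -4-0=-4, -4-1=-5, -4-3=-7, -4-6=-10
a = 0: 0--4=4, 0-0=0, 0-1=-1, 0-3=-3, 0-6=-6
a = 1: 1--4=5, 1-0=1, 1-1=0, 1-3=-2, 1-6=-5
a = 3: 3--4=7, 3-0=3, 3-1=2, 3-3=0, 3-6=-3
a = 6: 6--4=10, 6-0=6, 6-1=5, 6-3=3, 6-6=0
Collecting distinct values (and noting 0 appears from a-a):
A - A = {-10, -7, -6, -5, -4, -3, -2, -1, 0, 1, 2, 3, 4, 5, 6, 7, 10}
|A - A| = 17

A - A = {-10, -7, -6, -5, -4, -3, -2, -1, 0, 1, 2, 3, 4, 5, 6, 7, 10}


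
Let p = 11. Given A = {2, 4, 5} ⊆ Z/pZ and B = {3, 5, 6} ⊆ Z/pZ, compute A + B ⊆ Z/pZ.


Work in Z/11Z: reduce every sum a + b modulo 11.
Enumerate all 9 pairs:
a = 2: 2+3=5, 2+5=7, 2+6=8
a = 4: 4+3=7, 4+5=9, 4+6=10
a = 5: 5+3=8, 5+5=10, 5+6=0
Distinct residues collected: {0, 5, 7, 8, 9, 10}
|A + B| = 6 (out of 11 total residues).

A + B = {0, 5, 7, 8, 9, 10}


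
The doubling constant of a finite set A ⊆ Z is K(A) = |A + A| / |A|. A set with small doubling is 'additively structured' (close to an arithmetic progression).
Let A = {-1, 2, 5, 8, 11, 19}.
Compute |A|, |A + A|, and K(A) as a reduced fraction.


|A| = 6.
Compute A + A by enumerating all 36 pairs.
A + A = {-2, 1, 4, 7, 10, 13, 16, 18, 19, 21, 22, 24, 27, 30, 38}, so |A + A| = 15.
K = |A + A| / |A| = 15/6 = 5/2 ≈ 2.5000.
Reference: AP of size 6 gives K = 11/6 ≈ 1.8333; a fully generic set of size 6 gives K ≈ 3.5000.

|A| = 6, |A + A| = 15, K = 15/6 = 5/2.


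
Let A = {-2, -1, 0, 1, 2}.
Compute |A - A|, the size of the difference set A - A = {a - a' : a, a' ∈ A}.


A - A = {a - a' : a, a' ∈ A}; |A| = 5.
Bounds: 2|A|-1 ≤ |A - A| ≤ |A|² - |A| + 1, i.e. 9 ≤ |A - A| ≤ 21.
Note: 0 ∈ A - A always (from a - a). The set is symmetric: if d ∈ A - A then -d ∈ A - A.
Enumerate nonzero differences d = a - a' with a > a' (then include -d):
Positive differences: {1, 2, 3, 4}
Full difference set: {0} ∪ (positive diffs) ∪ (negative diffs).
|A - A| = 1 + 2·4 = 9 (matches direct enumeration: 9).

|A - A| = 9


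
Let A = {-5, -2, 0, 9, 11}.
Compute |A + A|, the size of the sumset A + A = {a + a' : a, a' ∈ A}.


A + A = {a + a' : a, a' ∈ A}; |A| = 5.
General bounds: 2|A| - 1 ≤ |A + A| ≤ |A|(|A|+1)/2, i.e. 9 ≤ |A + A| ≤ 15.
Lower bound 2|A|-1 is attained iff A is an arithmetic progression.
Enumerate sums a + a' for a ≤ a' (symmetric, so this suffices):
a = -5: -5+-5=-10, -5+-2=-7, -5+0=-5, -5+9=4, -5+11=6
a = -2: -2+-2=-4, -2+0=-2, -2+9=7, -2+11=9
a = 0: 0+0=0, 0+9=9, 0+11=11
a = 9: 9+9=18, 9+11=20
a = 11: 11+11=22
Distinct sums: {-10, -7, -5, -4, -2, 0, 4, 6, 7, 9, 11, 18, 20, 22}
|A + A| = 14

|A + A| = 14


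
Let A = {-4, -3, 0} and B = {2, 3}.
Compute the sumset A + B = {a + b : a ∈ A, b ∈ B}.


A + B = {a + b : a ∈ A, b ∈ B}.
Enumerate all |A|·|B| = 3·2 = 6 pairs (a, b) and collect distinct sums.
a = -4: -4+2=-2, -4+3=-1
a = -3: -3+2=-1, -3+3=0
a = 0: 0+2=2, 0+3=3
Collecting distinct sums: A + B = {-2, -1, 0, 2, 3}
|A + B| = 5

A + B = {-2, -1, 0, 2, 3}


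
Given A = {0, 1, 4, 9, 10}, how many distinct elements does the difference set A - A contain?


A - A = {a - a' : a, a' ∈ A}; |A| = 5.
Bounds: 2|A|-1 ≤ |A - A| ≤ |A|² - |A| + 1, i.e. 9 ≤ |A - A| ≤ 21.
Note: 0 ∈ A - A always (from a - a). The set is symmetric: if d ∈ A - A then -d ∈ A - A.
Enumerate nonzero differences d = a - a' with a > a' (then include -d):
Positive differences: {1, 3, 4, 5, 6, 8, 9, 10}
Full difference set: {0} ∪ (positive diffs) ∪ (negative diffs).
|A - A| = 1 + 2·8 = 17 (matches direct enumeration: 17).

|A - A| = 17


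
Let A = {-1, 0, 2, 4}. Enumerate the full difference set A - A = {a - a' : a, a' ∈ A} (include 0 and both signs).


A - A = {a - a' : a, a' ∈ A}.
Compute a - a' for each ordered pair (a, a'):
a = -1: -1--1=0, -1-0=-1, -1-2=-3, -1-4=-5
a = 0: 0--1=1, 0-0=0, 0-2=-2, 0-4=-4
a = 2: 2--1=3, 2-0=2, 2-2=0, 2-4=-2
a = 4: 4--1=5, 4-0=4, 4-2=2, 4-4=0
Collecting distinct values (and noting 0 appears from a-a):
A - A = {-5, -4, -3, -2, -1, 0, 1, 2, 3, 4, 5}
|A - A| = 11

A - A = {-5, -4, -3, -2, -1, 0, 1, 2, 3, 4, 5}


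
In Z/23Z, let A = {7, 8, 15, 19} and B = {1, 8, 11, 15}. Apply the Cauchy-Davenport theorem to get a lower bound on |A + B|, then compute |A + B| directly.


Cauchy-Davenport: |A + B| ≥ min(p, |A| + |B| - 1) for A, B nonempty in Z/pZ.
|A| = 4, |B| = 4, p = 23.
CD lower bound = min(23, 4 + 4 - 1) = min(23, 7) = 7.
Compute A + B mod 23 directly:
a = 7: 7+1=8, 7+8=15, 7+11=18, 7+15=22
a = 8: 8+1=9, 8+8=16, 8+11=19, 8+15=0
a = 15: 15+1=16, 15+8=0, 15+11=3, 15+15=7
a = 19: 19+1=20, 19+8=4, 19+11=7, 19+15=11
A + B = {0, 3, 4, 7, 8, 9, 11, 15, 16, 18, 19, 20, 22}, so |A + B| = 13.
Verify: 13 ≥ 7? Yes ✓.

CD lower bound = 7, actual |A + B| = 13.


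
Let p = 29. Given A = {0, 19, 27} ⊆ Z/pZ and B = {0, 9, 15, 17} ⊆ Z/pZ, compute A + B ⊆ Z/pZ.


Work in Z/29Z: reduce every sum a + b modulo 29.
Enumerate all 12 pairs:
a = 0: 0+0=0, 0+9=9, 0+15=15, 0+17=17
a = 19: 19+0=19, 19+9=28, 19+15=5, 19+17=7
a = 27: 27+0=27, 27+9=7, 27+15=13, 27+17=15
Distinct residues collected: {0, 5, 7, 9, 13, 15, 17, 19, 27, 28}
|A + B| = 10 (out of 29 total residues).

A + B = {0, 5, 7, 9, 13, 15, 17, 19, 27, 28}


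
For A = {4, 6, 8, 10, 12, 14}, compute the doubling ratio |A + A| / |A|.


|A| = 6.
Compute A + A by enumerating all 36 pairs.
A + A = {8, 10, 12, 14, 16, 18, 20, 22, 24, 26, 28}, so |A + A| = 11.
K = |A + A| / |A| = 11/6 (already in lowest terms) ≈ 1.8333.
Reference: AP of size 6 gives K = 11/6 ≈ 1.8333; a fully generic set of size 6 gives K ≈ 3.5000.

|A| = 6, |A + A| = 11, K = 11/6.


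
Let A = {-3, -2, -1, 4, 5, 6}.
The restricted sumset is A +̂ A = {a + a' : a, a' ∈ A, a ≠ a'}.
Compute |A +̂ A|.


Restricted sumset: A +̂ A = {a + a' : a ∈ A, a' ∈ A, a ≠ a'}.
Equivalently, take A + A and drop any sum 2a that is achievable ONLY as a + a for a ∈ A (i.e. sums representable only with equal summands).
Enumerate pairs (a, a') with a < a' (symmetric, so each unordered pair gives one sum; this covers all a ≠ a'):
  -3 + -2 = -5
  -3 + -1 = -4
  -3 + 4 = 1
  -3 + 5 = 2
  -3 + 6 = 3
  -2 + -1 = -3
  -2 + 4 = 2
  -2 + 5 = 3
  -2 + 6 = 4
  -1 + 4 = 3
  -1 + 5 = 4
  -1 + 6 = 5
  4 + 5 = 9
  4 + 6 = 10
  5 + 6 = 11
Collected distinct sums: {-5, -4, -3, 1, 2, 3, 4, 5, 9, 10, 11}
|A +̂ A| = 11
(Reference bound: |A +̂ A| ≥ 2|A| - 3 for |A| ≥ 2, with |A| = 6 giving ≥ 9.)

|A +̂ A| = 11


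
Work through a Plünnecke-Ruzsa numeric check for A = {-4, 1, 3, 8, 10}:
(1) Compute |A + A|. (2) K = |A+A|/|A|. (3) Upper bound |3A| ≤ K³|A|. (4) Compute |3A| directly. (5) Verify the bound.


|A| = 5.
Step 1: Compute A + A by enumerating all 25 pairs.
A + A = {-8, -3, -1, 2, 4, 6, 9, 11, 13, 16, 18, 20}, so |A + A| = 12.
Step 2: Doubling constant K = |A + A|/|A| = 12/5 = 12/5 ≈ 2.4000.
Step 3: Plünnecke-Ruzsa gives |3A| ≤ K³·|A| = (2.4000)³ · 5 ≈ 69.1200.
Step 4: Compute 3A = A + A + A directly by enumerating all triples (a,b,c) ∈ A³; |3A| = 22.
Step 5: Check 22 ≤ 69.1200? Yes ✓.

K = 12/5, Plünnecke-Ruzsa bound K³|A| ≈ 69.1200, |3A| = 22, inequality holds.


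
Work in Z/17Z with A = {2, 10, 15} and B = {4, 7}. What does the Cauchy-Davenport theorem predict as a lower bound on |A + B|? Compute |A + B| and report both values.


Cauchy-Davenport: |A + B| ≥ min(p, |A| + |B| - 1) for A, B nonempty in Z/pZ.
|A| = 3, |B| = 2, p = 17.
CD lower bound = min(17, 3 + 2 - 1) = min(17, 4) = 4.
Compute A + B mod 17 directly:
a = 2: 2+4=6, 2+7=9
a = 10: 10+4=14, 10+7=0
a = 15: 15+4=2, 15+7=5
A + B = {0, 2, 5, 6, 9, 14}, so |A + B| = 6.
Verify: 6 ≥ 4? Yes ✓.

CD lower bound = 4, actual |A + B| = 6.


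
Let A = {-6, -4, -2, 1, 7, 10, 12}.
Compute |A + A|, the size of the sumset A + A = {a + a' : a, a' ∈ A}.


A + A = {a + a' : a, a' ∈ A}; |A| = 7.
General bounds: 2|A| - 1 ≤ |A + A| ≤ |A|(|A|+1)/2, i.e. 13 ≤ |A + A| ≤ 28.
Lower bound 2|A|-1 is attained iff A is an arithmetic progression.
Enumerate sums a + a' for a ≤ a' (symmetric, so this suffices):
a = -6: -6+-6=-12, -6+-4=-10, -6+-2=-8, -6+1=-5, -6+7=1, -6+10=4, -6+12=6
a = -4: -4+-4=-8, -4+-2=-6, -4+1=-3, -4+7=3, -4+10=6, -4+12=8
a = -2: -2+-2=-4, -2+1=-1, -2+7=5, -2+10=8, -2+12=10
a = 1: 1+1=2, 1+7=8, 1+10=11, 1+12=13
a = 7: 7+7=14, 7+10=17, 7+12=19
a = 10: 10+10=20, 10+12=22
a = 12: 12+12=24
Distinct sums: {-12, -10, -8, -6, -5, -4, -3, -1, 1, 2, 3, 4, 5, 6, 8, 10, 11, 13, 14, 17, 19, 20, 22, 24}
|A + A| = 24

|A + A| = 24


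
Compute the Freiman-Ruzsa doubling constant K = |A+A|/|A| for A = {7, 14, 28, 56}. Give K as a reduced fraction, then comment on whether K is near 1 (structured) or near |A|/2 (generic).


|A| = 4.
Compute A + A by enumerating all 16 pairs.
A + A = {14, 21, 28, 35, 42, 56, 63, 70, 84, 112}, so |A + A| = 10.
K = |A + A| / |A| = 10/4 = 5/2 ≈ 2.5000.
Reference: AP of size 4 gives K = 7/4 ≈ 1.7500; a fully generic set of size 4 gives K ≈ 2.5000.

|A| = 4, |A + A| = 10, K = 10/4 = 5/2.


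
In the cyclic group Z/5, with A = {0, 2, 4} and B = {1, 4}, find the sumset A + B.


Work in Z/5Z: reduce every sum a + b modulo 5.
Enumerate all 6 pairs:
a = 0: 0+1=1, 0+4=4
a = 2: 2+1=3, 2+4=1
a = 4: 4+1=0, 4+4=3
Distinct residues collected: {0, 1, 3, 4}
|A + B| = 4 (out of 5 total residues).

A + B = {0, 1, 3, 4}


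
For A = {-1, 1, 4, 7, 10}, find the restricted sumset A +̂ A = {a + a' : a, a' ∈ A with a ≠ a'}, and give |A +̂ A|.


Restricted sumset: A +̂ A = {a + a' : a ∈ A, a' ∈ A, a ≠ a'}.
Equivalently, take A + A and drop any sum 2a that is achievable ONLY as a + a for a ∈ A (i.e. sums representable only with equal summands).
Enumerate pairs (a, a') with a < a' (symmetric, so each unordered pair gives one sum; this covers all a ≠ a'):
  -1 + 1 = 0
  -1 + 4 = 3
  -1 + 7 = 6
  -1 + 10 = 9
  1 + 4 = 5
  1 + 7 = 8
  1 + 10 = 11
  4 + 7 = 11
  4 + 10 = 14
  7 + 10 = 17
Collected distinct sums: {0, 3, 5, 6, 8, 9, 11, 14, 17}
|A +̂ A| = 9
(Reference bound: |A +̂ A| ≥ 2|A| - 3 for |A| ≥ 2, with |A| = 5 giving ≥ 7.)

|A +̂ A| = 9


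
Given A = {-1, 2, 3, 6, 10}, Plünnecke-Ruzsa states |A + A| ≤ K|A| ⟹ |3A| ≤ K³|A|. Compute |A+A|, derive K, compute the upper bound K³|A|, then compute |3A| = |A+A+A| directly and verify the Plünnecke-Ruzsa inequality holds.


|A| = 5.
Step 1: Compute A + A by enumerating all 25 pairs.
A + A = {-2, 1, 2, 4, 5, 6, 8, 9, 12, 13, 16, 20}, so |A + A| = 12.
Step 2: Doubling constant K = |A + A|/|A| = 12/5 = 12/5 ≈ 2.4000.
Step 3: Plünnecke-Ruzsa gives |3A| ≤ K³·|A| = (2.4000)³ · 5 ≈ 69.1200.
Step 4: Compute 3A = A + A + A directly by enumerating all triples (a,b,c) ∈ A³; |3A| = 22.
Step 5: Check 22 ≤ 69.1200? Yes ✓.

K = 12/5, Plünnecke-Ruzsa bound K³|A| ≈ 69.1200, |3A| = 22, inequality holds.


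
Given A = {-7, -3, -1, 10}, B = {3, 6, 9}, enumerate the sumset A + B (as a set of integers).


A + B = {a + b : a ∈ A, b ∈ B}.
Enumerate all |A|·|B| = 4·3 = 12 pairs (a, b) and collect distinct sums.
a = -7: -7+3=-4, -7+6=-1, -7+9=2
a = -3: -3+3=0, -3+6=3, -3+9=6
a = -1: -1+3=2, -1+6=5, -1+9=8
a = 10: 10+3=13, 10+6=16, 10+9=19
Collecting distinct sums: A + B = {-4, -1, 0, 2, 3, 5, 6, 8, 13, 16, 19}
|A + B| = 11

A + B = {-4, -1, 0, 2, 3, 5, 6, 8, 13, 16, 19}


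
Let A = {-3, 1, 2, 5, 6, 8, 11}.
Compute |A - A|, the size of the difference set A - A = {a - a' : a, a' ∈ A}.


A - A = {a - a' : a, a' ∈ A}; |A| = 7.
Bounds: 2|A|-1 ≤ |A - A| ≤ |A|² - |A| + 1, i.e. 13 ≤ |A - A| ≤ 43.
Note: 0 ∈ A - A always (from a - a). The set is symmetric: if d ∈ A - A then -d ∈ A - A.
Enumerate nonzero differences d = a - a' with a > a' (then include -d):
Positive differences: {1, 2, 3, 4, 5, 6, 7, 8, 9, 10, 11, 14}
Full difference set: {0} ∪ (positive diffs) ∪ (negative diffs).
|A - A| = 1 + 2·12 = 25 (matches direct enumeration: 25).

|A - A| = 25


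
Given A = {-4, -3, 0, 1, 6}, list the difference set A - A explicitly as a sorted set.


A - A = {a - a' : a, a' ∈ A}.
Compute a - a' for each ordered pair (a, a'):
a = -4: -4--4=0, -4--3=-1, -4-0=-4, -4-1=-5, -4-6=-10
a = -3: -3--4=1, -3--3=0, -3-0=-3, -3-1=-4, -3-6=-9
a = 0: 0--4=4, 0--3=3, 0-0=0, 0-1=-1, 0-6=-6
a = 1: 1--4=5, 1--3=4, 1-0=1, 1-1=0, 1-6=-5
a = 6: 6--4=10, 6--3=9, 6-0=6, 6-1=5, 6-6=0
Collecting distinct values (and noting 0 appears from a-a):
A - A = {-10, -9, -6, -5, -4, -3, -1, 0, 1, 3, 4, 5, 6, 9, 10}
|A - A| = 15

A - A = {-10, -9, -6, -5, -4, -3, -1, 0, 1, 3, 4, 5, 6, 9, 10}


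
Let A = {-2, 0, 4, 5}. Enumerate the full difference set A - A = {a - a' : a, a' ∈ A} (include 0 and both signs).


A - A = {a - a' : a, a' ∈ A}.
Compute a - a' for each ordered pair (a, a'):
a = -2: -2--2=0, -2-0=-2, -2-4=-6, -2-5=-7
a = 0: 0--2=2, 0-0=0, 0-4=-4, 0-5=-5
a = 4: 4--2=6, 4-0=4, 4-4=0, 4-5=-1
a = 5: 5--2=7, 5-0=5, 5-4=1, 5-5=0
Collecting distinct values (and noting 0 appears from a-a):
A - A = {-7, -6, -5, -4, -2, -1, 0, 1, 2, 4, 5, 6, 7}
|A - A| = 13

A - A = {-7, -6, -5, -4, -2, -1, 0, 1, 2, 4, 5, 6, 7}


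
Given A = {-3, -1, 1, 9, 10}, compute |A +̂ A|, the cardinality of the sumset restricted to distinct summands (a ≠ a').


Restricted sumset: A +̂ A = {a + a' : a ∈ A, a' ∈ A, a ≠ a'}.
Equivalently, take A + A and drop any sum 2a that is achievable ONLY as a + a for a ∈ A (i.e. sums representable only with equal summands).
Enumerate pairs (a, a') with a < a' (symmetric, so each unordered pair gives one sum; this covers all a ≠ a'):
  -3 + -1 = -4
  -3 + 1 = -2
  -3 + 9 = 6
  -3 + 10 = 7
  -1 + 1 = 0
  -1 + 9 = 8
  -1 + 10 = 9
  1 + 9 = 10
  1 + 10 = 11
  9 + 10 = 19
Collected distinct sums: {-4, -2, 0, 6, 7, 8, 9, 10, 11, 19}
|A +̂ A| = 10
(Reference bound: |A +̂ A| ≥ 2|A| - 3 for |A| ≥ 2, with |A| = 5 giving ≥ 7.)

|A +̂ A| = 10


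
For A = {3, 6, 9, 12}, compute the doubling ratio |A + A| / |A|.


|A| = 4.
Compute A + A by enumerating all 16 pairs.
A + A = {6, 9, 12, 15, 18, 21, 24}, so |A + A| = 7.
K = |A + A| / |A| = 7/4 (already in lowest terms) ≈ 1.7500.
Reference: AP of size 4 gives K = 7/4 ≈ 1.7500; a fully generic set of size 4 gives K ≈ 2.5000.

|A| = 4, |A + A| = 7, K = 7/4.


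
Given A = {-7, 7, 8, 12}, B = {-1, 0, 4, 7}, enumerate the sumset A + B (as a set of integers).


A + B = {a + b : a ∈ A, b ∈ B}.
Enumerate all |A|·|B| = 4·4 = 16 pairs (a, b) and collect distinct sums.
a = -7: -7+-1=-8, -7+0=-7, -7+4=-3, -7+7=0
a = 7: 7+-1=6, 7+0=7, 7+4=11, 7+7=14
a = 8: 8+-1=7, 8+0=8, 8+4=12, 8+7=15
a = 12: 12+-1=11, 12+0=12, 12+4=16, 12+7=19
Collecting distinct sums: A + B = {-8, -7, -3, 0, 6, 7, 8, 11, 12, 14, 15, 16, 19}
|A + B| = 13

A + B = {-8, -7, -3, 0, 6, 7, 8, 11, 12, 14, 15, 16, 19}


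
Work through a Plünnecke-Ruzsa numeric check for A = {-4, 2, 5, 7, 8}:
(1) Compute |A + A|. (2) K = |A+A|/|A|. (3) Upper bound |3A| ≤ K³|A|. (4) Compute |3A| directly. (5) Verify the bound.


|A| = 5.
Step 1: Compute A + A by enumerating all 25 pairs.
A + A = {-8, -2, 1, 3, 4, 7, 9, 10, 12, 13, 14, 15, 16}, so |A + A| = 13.
Step 2: Doubling constant K = |A + A|/|A| = 13/5 = 13/5 ≈ 2.6000.
Step 3: Plünnecke-Ruzsa gives |3A| ≤ K³·|A| = (2.6000)³ · 5 ≈ 87.8800.
Step 4: Compute 3A = A + A + A directly by enumerating all triples (a,b,c) ∈ A³; |3A| = 24.
Step 5: Check 24 ≤ 87.8800? Yes ✓.

K = 13/5, Plünnecke-Ruzsa bound K³|A| ≈ 87.8800, |3A| = 24, inequality holds.


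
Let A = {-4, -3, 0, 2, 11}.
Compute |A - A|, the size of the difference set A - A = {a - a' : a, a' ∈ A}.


A - A = {a - a' : a, a' ∈ A}; |A| = 5.
Bounds: 2|A|-1 ≤ |A - A| ≤ |A|² - |A| + 1, i.e. 9 ≤ |A - A| ≤ 21.
Note: 0 ∈ A - A always (from a - a). The set is symmetric: if d ∈ A - A then -d ∈ A - A.
Enumerate nonzero differences d = a - a' with a > a' (then include -d):
Positive differences: {1, 2, 3, 4, 5, 6, 9, 11, 14, 15}
Full difference set: {0} ∪ (positive diffs) ∪ (negative diffs).
|A - A| = 1 + 2·10 = 21 (matches direct enumeration: 21).

|A - A| = 21


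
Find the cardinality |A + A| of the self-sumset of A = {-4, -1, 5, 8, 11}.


A + A = {a + a' : a, a' ∈ A}; |A| = 5.
General bounds: 2|A| - 1 ≤ |A + A| ≤ |A|(|A|+1)/2, i.e. 9 ≤ |A + A| ≤ 15.
Lower bound 2|A|-1 is attained iff A is an arithmetic progression.
Enumerate sums a + a' for a ≤ a' (symmetric, so this suffices):
a = -4: -4+-4=-8, -4+-1=-5, -4+5=1, -4+8=4, -4+11=7
a = -1: -1+-1=-2, -1+5=4, -1+8=7, -1+11=10
a = 5: 5+5=10, 5+8=13, 5+11=16
a = 8: 8+8=16, 8+11=19
a = 11: 11+11=22
Distinct sums: {-8, -5, -2, 1, 4, 7, 10, 13, 16, 19, 22}
|A + A| = 11

|A + A| = 11


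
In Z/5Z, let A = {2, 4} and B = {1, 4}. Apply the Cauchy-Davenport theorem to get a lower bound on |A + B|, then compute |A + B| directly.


Cauchy-Davenport: |A + B| ≥ min(p, |A| + |B| - 1) for A, B nonempty in Z/pZ.
|A| = 2, |B| = 2, p = 5.
CD lower bound = min(5, 2 + 2 - 1) = min(5, 3) = 3.
Compute A + B mod 5 directly:
a = 2: 2+1=3, 2+4=1
a = 4: 4+1=0, 4+4=3
A + B = {0, 1, 3}, so |A + B| = 3.
Verify: 3 ≥ 3? Yes ✓.

CD lower bound = 3, actual |A + B| = 3.


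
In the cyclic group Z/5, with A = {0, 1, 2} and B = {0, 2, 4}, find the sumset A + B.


Work in Z/5Z: reduce every sum a + b modulo 5.
Enumerate all 9 pairs:
a = 0: 0+0=0, 0+2=2, 0+4=4
a = 1: 1+0=1, 1+2=3, 1+4=0
a = 2: 2+0=2, 2+2=4, 2+4=1
Distinct residues collected: {0, 1, 2, 3, 4}
|A + B| = 5 (out of 5 total residues).

A + B = {0, 1, 2, 3, 4}


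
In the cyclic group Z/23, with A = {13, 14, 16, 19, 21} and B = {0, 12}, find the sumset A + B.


Work in Z/23Z: reduce every sum a + b modulo 23.
Enumerate all 10 pairs:
a = 13: 13+0=13, 13+12=2
a = 14: 14+0=14, 14+12=3
a = 16: 16+0=16, 16+12=5
a = 19: 19+0=19, 19+12=8
a = 21: 21+0=21, 21+12=10
Distinct residues collected: {2, 3, 5, 8, 10, 13, 14, 16, 19, 21}
|A + B| = 10 (out of 23 total residues).

A + B = {2, 3, 5, 8, 10, 13, 14, 16, 19, 21}


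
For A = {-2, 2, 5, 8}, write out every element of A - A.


A - A = {a - a' : a, a' ∈ A}.
Compute a - a' for each ordered pair (a, a'):
a = -2: -2--2=0, -2-2=-4, -2-5=-7, -2-8=-10
a = 2: 2--2=4, 2-2=0, 2-5=-3, 2-8=-6
a = 5: 5--2=7, 5-2=3, 5-5=0, 5-8=-3
a = 8: 8--2=10, 8-2=6, 8-5=3, 8-8=0
Collecting distinct values (and noting 0 appears from a-a):
A - A = {-10, -7, -6, -4, -3, 0, 3, 4, 6, 7, 10}
|A - A| = 11

A - A = {-10, -7, -6, -4, -3, 0, 3, 4, 6, 7, 10}


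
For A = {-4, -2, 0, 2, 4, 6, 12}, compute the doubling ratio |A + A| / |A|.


|A| = 7.
Compute A + A by enumerating all 49 pairs.
A + A = {-8, -6, -4, -2, 0, 2, 4, 6, 8, 10, 12, 14, 16, 18, 24}, so |A + A| = 15.
K = |A + A| / |A| = 15/7 (already in lowest terms) ≈ 2.1429.
Reference: AP of size 7 gives K = 13/7 ≈ 1.8571; a fully generic set of size 7 gives K ≈ 4.0000.

|A| = 7, |A + A| = 15, K = 15/7.


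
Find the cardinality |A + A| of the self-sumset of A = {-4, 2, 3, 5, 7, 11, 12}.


A + A = {a + a' : a, a' ∈ A}; |A| = 7.
General bounds: 2|A| - 1 ≤ |A + A| ≤ |A|(|A|+1)/2, i.e. 13 ≤ |A + A| ≤ 28.
Lower bound 2|A|-1 is attained iff A is an arithmetic progression.
Enumerate sums a + a' for a ≤ a' (symmetric, so this suffices):
a = -4: -4+-4=-8, -4+2=-2, -4+3=-1, -4+5=1, -4+7=3, -4+11=7, -4+12=8
a = 2: 2+2=4, 2+3=5, 2+5=7, 2+7=9, 2+11=13, 2+12=14
a = 3: 3+3=6, 3+5=8, 3+7=10, 3+11=14, 3+12=15
a = 5: 5+5=10, 5+7=12, 5+11=16, 5+12=17
a = 7: 7+7=14, 7+11=18, 7+12=19
a = 11: 11+11=22, 11+12=23
a = 12: 12+12=24
Distinct sums: {-8, -2, -1, 1, 3, 4, 5, 6, 7, 8, 9, 10, 12, 13, 14, 15, 16, 17, 18, 19, 22, 23, 24}
|A + A| = 23

|A + A| = 23


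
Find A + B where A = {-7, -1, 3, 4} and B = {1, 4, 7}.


A + B = {a + b : a ∈ A, b ∈ B}.
Enumerate all |A|·|B| = 4·3 = 12 pairs (a, b) and collect distinct sums.
a = -7: -7+1=-6, -7+4=-3, -7+7=0
a = -1: -1+1=0, -1+4=3, -1+7=6
a = 3: 3+1=4, 3+4=7, 3+7=10
a = 4: 4+1=5, 4+4=8, 4+7=11
Collecting distinct sums: A + B = {-6, -3, 0, 3, 4, 5, 6, 7, 8, 10, 11}
|A + B| = 11

A + B = {-6, -3, 0, 3, 4, 5, 6, 7, 8, 10, 11}


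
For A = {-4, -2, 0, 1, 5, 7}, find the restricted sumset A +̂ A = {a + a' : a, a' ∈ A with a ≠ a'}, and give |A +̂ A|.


Restricted sumset: A +̂ A = {a + a' : a ∈ A, a' ∈ A, a ≠ a'}.
Equivalently, take A + A and drop any sum 2a that is achievable ONLY as a + a for a ∈ A (i.e. sums representable only with equal summands).
Enumerate pairs (a, a') with a < a' (symmetric, so each unordered pair gives one sum; this covers all a ≠ a'):
  -4 + -2 = -6
  -4 + 0 = -4
  -4 + 1 = -3
  -4 + 5 = 1
  -4 + 7 = 3
  -2 + 0 = -2
  -2 + 1 = -1
  -2 + 5 = 3
  -2 + 7 = 5
  0 + 1 = 1
  0 + 5 = 5
  0 + 7 = 7
  1 + 5 = 6
  1 + 7 = 8
  5 + 7 = 12
Collected distinct sums: {-6, -4, -3, -2, -1, 1, 3, 5, 6, 7, 8, 12}
|A +̂ A| = 12
(Reference bound: |A +̂ A| ≥ 2|A| - 3 for |A| ≥ 2, with |A| = 6 giving ≥ 9.)

|A +̂ A| = 12


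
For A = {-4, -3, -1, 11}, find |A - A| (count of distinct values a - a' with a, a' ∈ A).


A - A = {a - a' : a, a' ∈ A}; |A| = 4.
Bounds: 2|A|-1 ≤ |A - A| ≤ |A|² - |A| + 1, i.e. 7 ≤ |A - A| ≤ 13.
Note: 0 ∈ A - A always (from a - a). The set is symmetric: if d ∈ A - A then -d ∈ A - A.
Enumerate nonzero differences d = a - a' with a > a' (then include -d):
Positive differences: {1, 2, 3, 12, 14, 15}
Full difference set: {0} ∪ (positive diffs) ∪ (negative diffs).
|A - A| = 1 + 2·6 = 13 (matches direct enumeration: 13).

|A - A| = 13


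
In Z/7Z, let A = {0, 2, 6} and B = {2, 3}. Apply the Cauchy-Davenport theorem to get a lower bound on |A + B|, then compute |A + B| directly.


Cauchy-Davenport: |A + B| ≥ min(p, |A| + |B| - 1) for A, B nonempty in Z/pZ.
|A| = 3, |B| = 2, p = 7.
CD lower bound = min(7, 3 + 2 - 1) = min(7, 4) = 4.
Compute A + B mod 7 directly:
a = 0: 0+2=2, 0+3=3
a = 2: 2+2=4, 2+3=5
a = 6: 6+2=1, 6+3=2
A + B = {1, 2, 3, 4, 5}, so |A + B| = 5.
Verify: 5 ≥ 4? Yes ✓.

CD lower bound = 4, actual |A + B| = 5.


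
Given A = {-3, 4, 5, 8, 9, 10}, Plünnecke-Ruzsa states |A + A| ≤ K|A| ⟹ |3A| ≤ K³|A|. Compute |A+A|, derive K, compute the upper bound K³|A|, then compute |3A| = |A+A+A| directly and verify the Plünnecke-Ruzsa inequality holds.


|A| = 6.
Step 1: Compute A + A by enumerating all 36 pairs.
A + A = {-6, 1, 2, 5, 6, 7, 8, 9, 10, 12, 13, 14, 15, 16, 17, 18, 19, 20}, so |A + A| = 18.
Step 2: Doubling constant K = |A + A|/|A| = 18/6 = 18/6 ≈ 3.0000.
Step 3: Plünnecke-Ruzsa gives |3A| ≤ K³·|A| = (3.0000)³ · 6 ≈ 162.0000.
Step 4: Compute 3A = A + A + A directly by enumerating all triples (a,b,c) ∈ A³; |3A| = 31.
Step 5: Check 31 ≤ 162.0000? Yes ✓.

K = 18/6, Plünnecke-Ruzsa bound K³|A| ≈ 162.0000, |3A| = 31, inequality holds.


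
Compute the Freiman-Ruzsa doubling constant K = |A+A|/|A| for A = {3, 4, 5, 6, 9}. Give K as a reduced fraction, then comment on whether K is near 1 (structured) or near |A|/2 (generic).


|A| = 5.
Compute A + A by enumerating all 25 pairs.
A + A = {6, 7, 8, 9, 10, 11, 12, 13, 14, 15, 18}, so |A + A| = 11.
K = |A + A| / |A| = 11/5 (already in lowest terms) ≈ 2.2000.
Reference: AP of size 5 gives K = 9/5 ≈ 1.8000; a fully generic set of size 5 gives K ≈ 3.0000.

|A| = 5, |A + A| = 11, K = 11/5.


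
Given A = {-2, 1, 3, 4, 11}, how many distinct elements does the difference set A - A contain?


A - A = {a - a' : a, a' ∈ A}; |A| = 5.
Bounds: 2|A|-1 ≤ |A - A| ≤ |A|² - |A| + 1, i.e. 9 ≤ |A - A| ≤ 21.
Note: 0 ∈ A - A always (from a - a). The set is symmetric: if d ∈ A - A then -d ∈ A - A.
Enumerate nonzero differences d = a - a' with a > a' (then include -d):
Positive differences: {1, 2, 3, 5, 6, 7, 8, 10, 13}
Full difference set: {0} ∪ (positive diffs) ∪ (negative diffs).
|A - A| = 1 + 2·9 = 19 (matches direct enumeration: 19).

|A - A| = 19


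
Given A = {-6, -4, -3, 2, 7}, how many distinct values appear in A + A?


A + A = {a + a' : a, a' ∈ A}; |A| = 5.
General bounds: 2|A| - 1 ≤ |A + A| ≤ |A|(|A|+1)/2, i.e. 9 ≤ |A + A| ≤ 15.
Lower bound 2|A|-1 is attained iff A is an arithmetic progression.
Enumerate sums a + a' for a ≤ a' (symmetric, so this suffices):
a = -6: -6+-6=-12, -6+-4=-10, -6+-3=-9, -6+2=-4, -6+7=1
a = -4: -4+-4=-8, -4+-3=-7, -4+2=-2, -4+7=3
a = -3: -3+-3=-6, -3+2=-1, -3+7=4
a = 2: 2+2=4, 2+7=9
a = 7: 7+7=14
Distinct sums: {-12, -10, -9, -8, -7, -6, -4, -2, -1, 1, 3, 4, 9, 14}
|A + A| = 14

|A + A| = 14


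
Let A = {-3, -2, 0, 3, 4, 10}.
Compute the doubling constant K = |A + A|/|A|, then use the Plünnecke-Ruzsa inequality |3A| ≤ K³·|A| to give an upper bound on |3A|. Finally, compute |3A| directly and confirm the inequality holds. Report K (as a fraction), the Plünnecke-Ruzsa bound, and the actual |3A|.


|A| = 6.
Step 1: Compute A + A by enumerating all 36 pairs.
A + A = {-6, -5, -4, -3, -2, 0, 1, 2, 3, 4, 6, 7, 8, 10, 13, 14, 20}, so |A + A| = 17.
Step 2: Doubling constant K = |A + A|/|A| = 17/6 = 17/6 ≈ 2.8333.
Step 3: Plünnecke-Ruzsa gives |3A| ≤ K³·|A| = (2.8333)³ · 6 ≈ 136.4722.
Step 4: Compute 3A = A + A + A directly by enumerating all triples (a,b,c) ∈ A³; |3A| = 31.
Step 5: Check 31 ≤ 136.4722? Yes ✓.

K = 17/6, Plünnecke-Ruzsa bound K³|A| ≈ 136.4722, |3A| = 31, inequality holds.


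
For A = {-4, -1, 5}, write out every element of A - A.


A - A = {a - a' : a, a' ∈ A}.
Compute a - a' for each ordered pair (a, a'):
a = -4: -4--4=0, -4--1=-3, -4-5=-9
a = -1: -1--4=3, -1--1=0, -1-5=-6
a = 5: 5--4=9, 5--1=6, 5-5=0
Collecting distinct values (and noting 0 appears from a-a):
A - A = {-9, -6, -3, 0, 3, 6, 9}
|A - A| = 7

A - A = {-9, -6, -3, 0, 3, 6, 9}


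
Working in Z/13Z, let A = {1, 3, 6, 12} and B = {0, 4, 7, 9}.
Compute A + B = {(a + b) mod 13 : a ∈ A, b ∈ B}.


Work in Z/13Z: reduce every sum a + b modulo 13.
Enumerate all 16 pairs:
a = 1: 1+0=1, 1+4=5, 1+7=8, 1+9=10
a = 3: 3+0=3, 3+4=7, 3+7=10, 3+9=12
a = 6: 6+0=6, 6+4=10, 6+7=0, 6+9=2
a = 12: 12+0=12, 12+4=3, 12+7=6, 12+9=8
Distinct residues collected: {0, 1, 2, 3, 5, 6, 7, 8, 10, 12}
|A + B| = 10 (out of 13 total residues).

A + B = {0, 1, 2, 3, 5, 6, 7, 8, 10, 12}


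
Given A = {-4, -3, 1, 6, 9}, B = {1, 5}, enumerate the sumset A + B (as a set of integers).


A + B = {a + b : a ∈ A, b ∈ B}.
Enumerate all |A|·|B| = 5·2 = 10 pairs (a, b) and collect distinct sums.
a = -4: -4+1=-3, -4+5=1
a = -3: -3+1=-2, -3+5=2
a = 1: 1+1=2, 1+5=6
a = 6: 6+1=7, 6+5=11
a = 9: 9+1=10, 9+5=14
Collecting distinct sums: A + B = {-3, -2, 1, 2, 6, 7, 10, 11, 14}
|A + B| = 9

A + B = {-3, -2, 1, 2, 6, 7, 10, 11, 14}


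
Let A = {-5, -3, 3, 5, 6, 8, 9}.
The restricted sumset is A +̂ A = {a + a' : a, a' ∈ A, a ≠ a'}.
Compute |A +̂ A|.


Restricted sumset: A +̂ A = {a + a' : a ∈ A, a' ∈ A, a ≠ a'}.
Equivalently, take A + A and drop any sum 2a that is achievable ONLY as a + a for a ∈ A (i.e. sums representable only with equal summands).
Enumerate pairs (a, a') with a < a' (symmetric, so each unordered pair gives one sum; this covers all a ≠ a'):
  -5 + -3 = -8
  -5 + 3 = -2
  -5 + 5 = 0
  -5 + 6 = 1
  -5 + 8 = 3
  -5 + 9 = 4
  -3 + 3 = 0
  -3 + 5 = 2
  -3 + 6 = 3
  -3 + 8 = 5
  -3 + 9 = 6
  3 + 5 = 8
  3 + 6 = 9
  3 + 8 = 11
  3 + 9 = 12
  5 + 6 = 11
  5 + 8 = 13
  5 + 9 = 14
  6 + 8 = 14
  6 + 9 = 15
  8 + 9 = 17
Collected distinct sums: {-8, -2, 0, 1, 2, 3, 4, 5, 6, 8, 9, 11, 12, 13, 14, 15, 17}
|A +̂ A| = 17
(Reference bound: |A +̂ A| ≥ 2|A| - 3 for |A| ≥ 2, with |A| = 7 giving ≥ 11.)

|A +̂ A| = 17


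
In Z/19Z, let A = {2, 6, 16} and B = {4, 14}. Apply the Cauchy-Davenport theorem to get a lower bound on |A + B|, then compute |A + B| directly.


Cauchy-Davenport: |A + B| ≥ min(p, |A| + |B| - 1) for A, B nonempty in Z/pZ.
|A| = 3, |B| = 2, p = 19.
CD lower bound = min(19, 3 + 2 - 1) = min(19, 4) = 4.
Compute A + B mod 19 directly:
a = 2: 2+4=6, 2+14=16
a = 6: 6+4=10, 6+14=1
a = 16: 16+4=1, 16+14=11
A + B = {1, 6, 10, 11, 16}, so |A + B| = 5.
Verify: 5 ≥ 4? Yes ✓.

CD lower bound = 4, actual |A + B| = 5.


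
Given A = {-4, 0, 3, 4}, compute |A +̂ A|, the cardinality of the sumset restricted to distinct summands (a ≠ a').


Restricted sumset: A +̂ A = {a + a' : a ∈ A, a' ∈ A, a ≠ a'}.
Equivalently, take A + A and drop any sum 2a that is achievable ONLY as a + a for a ∈ A (i.e. sums representable only with equal summands).
Enumerate pairs (a, a') with a < a' (symmetric, so each unordered pair gives one sum; this covers all a ≠ a'):
  -4 + 0 = -4
  -4 + 3 = -1
  -4 + 4 = 0
  0 + 3 = 3
  0 + 4 = 4
  3 + 4 = 7
Collected distinct sums: {-4, -1, 0, 3, 4, 7}
|A +̂ A| = 6
(Reference bound: |A +̂ A| ≥ 2|A| - 3 for |A| ≥ 2, with |A| = 4 giving ≥ 5.)

|A +̂ A| = 6


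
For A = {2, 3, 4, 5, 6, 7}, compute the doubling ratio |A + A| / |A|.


|A| = 6.
Compute A + A by enumerating all 36 pairs.
A + A = {4, 5, 6, 7, 8, 9, 10, 11, 12, 13, 14}, so |A + A| = 11.
K = |A + A| / |A| = 11/6 (already in lowest terms) ≈ 1.8333.
Reference: AP of size 6 gives K = 11/6 ≈ 1.8333; a fully generic set of size 6 gives K ≈ 3.5000.

|A| = 6, |A + A| = 11, K = 11/6.
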